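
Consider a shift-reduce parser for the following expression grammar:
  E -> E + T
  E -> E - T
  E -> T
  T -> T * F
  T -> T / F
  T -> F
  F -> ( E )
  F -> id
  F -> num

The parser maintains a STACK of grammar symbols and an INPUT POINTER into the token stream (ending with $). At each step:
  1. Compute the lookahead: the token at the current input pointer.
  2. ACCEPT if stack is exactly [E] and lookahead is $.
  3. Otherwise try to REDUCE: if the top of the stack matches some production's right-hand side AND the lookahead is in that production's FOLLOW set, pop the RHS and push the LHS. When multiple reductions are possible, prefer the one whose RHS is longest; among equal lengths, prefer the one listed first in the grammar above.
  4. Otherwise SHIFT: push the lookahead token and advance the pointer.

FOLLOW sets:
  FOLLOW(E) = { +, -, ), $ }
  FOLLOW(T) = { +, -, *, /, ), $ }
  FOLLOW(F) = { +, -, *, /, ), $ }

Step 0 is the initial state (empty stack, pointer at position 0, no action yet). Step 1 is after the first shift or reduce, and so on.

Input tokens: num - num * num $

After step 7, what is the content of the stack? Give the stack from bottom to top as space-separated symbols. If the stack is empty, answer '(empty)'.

Answer: E - F

Derivation:
Step 1: shift num. Stack=[num] ptr=1 lookahead=- remaining=[- num * num $]
Step 2: reduce F->num. Stack=[F] ptr=1 lookahead=- remaining=[- num * num $]
Step 3: reduce T->F. Stack=[T] ptr=1 lookahead=- remaining=[- num * num $]
Step 4: reduce E->T. Stack=[E] ptr=1 lookahead=- remaining=[- num * num $]
Step 5: shift -. Stack=[E -] ptr=2 lookahead=num remaining=[num * num $]
Step 6: shift num. Stack=[E - num] ptr=3 lookahead=* remaining=[* num $]
Step 7: reduce F->num. Stack=[E - F] ptr=3 lookahead=* remaining=[* num $]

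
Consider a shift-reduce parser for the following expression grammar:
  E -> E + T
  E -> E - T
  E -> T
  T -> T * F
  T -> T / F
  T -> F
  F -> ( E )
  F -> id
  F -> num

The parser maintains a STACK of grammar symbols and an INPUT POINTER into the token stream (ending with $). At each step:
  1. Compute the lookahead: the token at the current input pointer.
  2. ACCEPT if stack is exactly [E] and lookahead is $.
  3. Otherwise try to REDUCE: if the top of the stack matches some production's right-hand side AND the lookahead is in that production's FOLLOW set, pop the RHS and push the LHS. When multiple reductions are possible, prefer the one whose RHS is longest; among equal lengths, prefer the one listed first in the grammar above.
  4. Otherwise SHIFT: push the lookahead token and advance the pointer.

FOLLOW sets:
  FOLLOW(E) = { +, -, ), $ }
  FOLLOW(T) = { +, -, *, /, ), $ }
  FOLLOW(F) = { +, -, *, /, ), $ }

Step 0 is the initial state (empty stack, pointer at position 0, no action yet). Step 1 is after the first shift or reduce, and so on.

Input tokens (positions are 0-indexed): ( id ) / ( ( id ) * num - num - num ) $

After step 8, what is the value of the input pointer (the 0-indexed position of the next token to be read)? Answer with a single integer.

Step 1: shift (. Stack=[(] ptr=1 lookahead=id remaining=[id ) / ( ( id ) * num - num - num ) $]
Step 2: shift id. Stack=[( id] ptr=2 lookahead=) remaining=[) / ( ( id ) * num - num - num ) $]
Step 3: reduce F->id. Stack=[( F] ptr=2 lookahead=) remaining=[) / ( ( id ) * num - num - num ) $]
Step 4: reduce T->F. Stack=[( T] ptr=2 lookahead=) remaining=[) / ( ( id ) * num - num - num ) $]
Step 5: reduce E->T. Stack=[( E] ptr=2 lookahead=) remaining=[) / ( ( id ) * num - num - num ) $]
Step 6: shift ). Stack=[( E )] ptr=3 lookahead=/ remaining=[/ ( ( id ) * num - num - num ) $]
Step 7: reduce F->( E ). Stack=[F] ptr=3 lookahead=/ remaining=[/ ( ( id ) * num - num - num ) $]
Step 8: reduce T->F. Stack=[T] ptr=3 lookahead=/ remaining=[/ ( ( id ) * num - num - num ) $]

Answer: 3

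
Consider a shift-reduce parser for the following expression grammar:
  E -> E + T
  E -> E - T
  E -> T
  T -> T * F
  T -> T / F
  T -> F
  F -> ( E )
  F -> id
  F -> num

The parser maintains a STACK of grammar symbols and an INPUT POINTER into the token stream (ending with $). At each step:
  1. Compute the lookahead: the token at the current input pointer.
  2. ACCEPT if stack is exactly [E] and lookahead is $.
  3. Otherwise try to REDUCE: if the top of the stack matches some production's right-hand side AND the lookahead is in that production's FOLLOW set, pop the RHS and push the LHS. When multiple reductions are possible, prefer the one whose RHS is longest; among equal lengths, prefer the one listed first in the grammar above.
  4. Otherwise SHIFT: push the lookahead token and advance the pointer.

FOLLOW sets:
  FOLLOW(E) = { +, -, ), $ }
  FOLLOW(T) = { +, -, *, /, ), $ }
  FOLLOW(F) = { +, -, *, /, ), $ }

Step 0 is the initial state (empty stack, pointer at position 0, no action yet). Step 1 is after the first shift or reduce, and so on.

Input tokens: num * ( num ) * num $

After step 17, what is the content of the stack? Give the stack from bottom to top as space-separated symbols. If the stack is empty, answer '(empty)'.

Step 1: shift num. Stack=[num] ptr=1 lookahead=* remaining=[* ( num ) * num $]
Step 2: reduce F->num. Stack=[F] ptr=1 lookahead=* remaining=[* ( num ) * num $]
Step 3: reduce T->F. Stack=[T] ptr=1 lookahead=* remaining=[* ( num ) * num $]
Step 4: shift *. Stack=[T *] ptr=2 lookahead=( remaining=[( num ) * num $]
Step 5: shift (. Stack=[T * (] ptr=3 lookahead=num remaining=[num ) * num $]
Step 6: shift num. Stack=[T * ( num] ptr=4 lookahead=) remaining=[) * num $]
Step 7: reduce F->num. Stack=[T * ( F] ptr=4 lookahead=) remaining=[) * num $]
Step 8: reduce T->F. Stack=[T * ( T] ptr=4 lookahead=) remaining=[) * num $]
Step 9: reduce E->T. Stack=[T * ( E] ptr=4 lookahead=) remaining=[) * num $]
Step 10: shift ). Stack=[T * ( E )] ptr=5 lookahead=* remaining=[* num $]
Step 11: reduce F->( E ). Stack=[T * F] ptr=5 lookahead=* remaining=[* num $]
Step 12: reduce T->T * F. Stack=[T] ptr=5 lookahead=* remaining=[* num $]
Step 13: shift *. Stack=[T *] ptr=6 lookahead=num remaining=[num $]
Step 14: shift num. Stack=[T * num] ptr=7 lookahead=$ remaining=[$]
Step 15: reduce F->num. Stack=[T * F] ptr=7 lookahead=$ remaining=[$]
Step 16: reduce T->T * F. Stack=[T] ptr=7 lookahead=$ remaining=[$]
Step 17: reduce E->T. Stack=[E] ptr=7 lookahead=$ remaining=[$]

Answer: E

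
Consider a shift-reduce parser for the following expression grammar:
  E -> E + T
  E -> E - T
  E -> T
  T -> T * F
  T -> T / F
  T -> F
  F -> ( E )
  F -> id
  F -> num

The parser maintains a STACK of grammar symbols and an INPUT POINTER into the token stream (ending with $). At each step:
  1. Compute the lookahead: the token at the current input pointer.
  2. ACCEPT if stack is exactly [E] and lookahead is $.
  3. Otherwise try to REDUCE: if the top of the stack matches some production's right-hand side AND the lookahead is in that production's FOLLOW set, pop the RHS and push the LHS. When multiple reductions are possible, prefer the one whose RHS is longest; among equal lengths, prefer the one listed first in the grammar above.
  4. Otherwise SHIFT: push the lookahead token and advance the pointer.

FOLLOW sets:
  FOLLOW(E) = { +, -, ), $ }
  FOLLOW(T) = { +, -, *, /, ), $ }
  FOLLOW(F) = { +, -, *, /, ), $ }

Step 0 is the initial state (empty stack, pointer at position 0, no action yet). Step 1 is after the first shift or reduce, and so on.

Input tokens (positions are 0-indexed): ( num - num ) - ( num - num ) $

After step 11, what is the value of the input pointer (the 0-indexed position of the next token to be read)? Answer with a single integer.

Step 1: shift (. Stack=[(] ptr=1 lookahead=num remaining=[num - num ) - ( num - num ) $]
Step 2: shift num. Stack=[( num] ptr=2 lookahead=- remaining=[- num ) - ( num - num ) $]
Step 3: reduce F->num. Stack=[( F] ptr=2 lookahead=- remaining=[- num ) - ( num - num ) $]
Step 4: reduce T->F. Stack=[( T] ptr=2 lookahead=- remaining=[- num ) - ( num - num ) $]
Step 5: reduce E->T. Stack=[( E] ptr=2 lookahead=- remaining=[- num ) - ( num - num ) $]
Step 6: shift -. Stack=[( E -] ptr=3 lookahead=num remaining=[num ) - ( num - num ) $]
Step 7: shift num. Stack=[( E - num] ptr=4 lookahead=) remaining=[) - ( num - num ) $]
Step 8: reduce F->num. Stack=[( E - F] ptr=4 lookahead=) remaining=[) - ( num - num ) $]
Step 9: reduce T->F. Stack=[( E - T] ptr=4 lookahead=) remaining=[) - ( num - num ) $]
Step 10: reduce E->E - T. Stack=[( E] ptr=4 lookahead=) remaining=[) - ( num - num ) $]
Step 11: shift ). Stack=[( E )] ptr=5 lookahead=- remaining=[- ( num - num ) $]

Answer: 5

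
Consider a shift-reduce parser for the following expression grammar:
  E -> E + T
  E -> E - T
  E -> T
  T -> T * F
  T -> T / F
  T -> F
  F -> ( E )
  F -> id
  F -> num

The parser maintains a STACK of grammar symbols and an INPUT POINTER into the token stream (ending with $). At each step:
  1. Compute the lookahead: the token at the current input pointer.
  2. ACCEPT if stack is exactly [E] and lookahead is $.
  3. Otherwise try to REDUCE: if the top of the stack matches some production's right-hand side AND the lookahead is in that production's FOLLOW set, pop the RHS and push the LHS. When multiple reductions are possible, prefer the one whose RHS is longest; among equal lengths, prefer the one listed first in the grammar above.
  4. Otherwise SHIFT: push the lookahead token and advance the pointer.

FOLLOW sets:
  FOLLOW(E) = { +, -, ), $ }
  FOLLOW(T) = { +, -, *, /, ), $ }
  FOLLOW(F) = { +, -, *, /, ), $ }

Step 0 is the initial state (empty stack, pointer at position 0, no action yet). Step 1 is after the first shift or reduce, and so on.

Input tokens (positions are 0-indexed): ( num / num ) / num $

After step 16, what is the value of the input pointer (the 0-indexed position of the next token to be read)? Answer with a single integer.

Answer: 7

Derivation:
Step 1: shift (. Stack=[(] ptr=1 lookahead=num remaining=[num / num ) / num $]
Step 2: shift num. Stack=[( num] ptr=2 lookahead=/ remaining=[/ num ) / num $]
Step 3: reduce F->num. Stack=[( F] ptr=2 lookahead=/ remaining=[/ num ) / num $]
Step 4: reduce T->F. Stack=[( T] ptr=2 lookahead=/ remaining=[/ num ) / num $]
Step 5: shift /. Stack=[( T /] ptr=3 lookahead=num remaining=[num ) / num $]
Step 6: shift num. Stack=[( T / num] ptr=4 lookahead=) remaining=[) / num $]
Step 7: reduce F->num. Stack=[( T / F] ptr=4 lookahead=) remaining=[) / num $]
Step 8: reduce T->T / F. Stack=[( T] ptr=4 lookahead=) remaining=[) / num $]
Step 9: reduce E->T. Stack=[( E] ptr=4 lookahead=) remaining=[) / num $]
Step 10: shift ). Stack=[( E )] ptr=5 lookahead=/ remaining=[/ num $]
Step 11: reduce F->( E ). Stack=[F] ptr=5 lookahead=/ remaining=[/ num $]
Step 12: reduce T->F. Stack=[T] ptr=5 lookahead=/ remaining=[/ num $]
Step 13: shift /. Stack=[T /] ptr=6 lookahead=num remaining=[num $]
Step 14: shift num. Stack=[T / num] ptr=7 lookahead=$ remaining=[$]
Step 15: reduce F->num. Stack=[T / F] ptr=7 lookahead=$ remaining=[$]
Step 16: reduce T->T / F. Stack=[T] ptr=7 lookahead=$ remaining=[$]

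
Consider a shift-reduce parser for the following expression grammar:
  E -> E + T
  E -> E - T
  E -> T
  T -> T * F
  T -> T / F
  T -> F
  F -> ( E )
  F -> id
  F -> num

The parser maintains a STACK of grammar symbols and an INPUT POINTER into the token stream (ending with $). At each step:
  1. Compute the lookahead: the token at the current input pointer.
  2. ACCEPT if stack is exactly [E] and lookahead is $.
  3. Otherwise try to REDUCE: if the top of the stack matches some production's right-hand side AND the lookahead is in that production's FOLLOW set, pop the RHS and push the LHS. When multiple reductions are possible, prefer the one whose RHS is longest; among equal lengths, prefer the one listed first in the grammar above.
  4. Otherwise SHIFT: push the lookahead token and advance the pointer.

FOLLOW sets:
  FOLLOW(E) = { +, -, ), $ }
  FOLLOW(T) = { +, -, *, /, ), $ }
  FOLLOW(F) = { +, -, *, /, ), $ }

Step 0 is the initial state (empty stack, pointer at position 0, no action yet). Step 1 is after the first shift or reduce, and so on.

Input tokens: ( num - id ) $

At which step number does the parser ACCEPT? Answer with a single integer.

Answer: 15

Derivation:
Step 1: shift (. Stack=[(] ptr=1 lookahead=num remaining=[num - id ) $]
Step 2: shift num. Stack=[( num] ptr=2 lookahead=- remaining=[- id ) $]
Step 3: reduce F->num. Stack=[( F] ptr=2 lookahead=- remaining=[- id ) $]
Step 4: reduce T->F. Stack=[( T] ptr=2 lookahead=- remaining=[- id ) $]
Step 5: reduce E->T. Stack=[( E] ptr=2 lookahead=- remaining=[- id ) $]
Step 6: shift -. Stack=[( E -] ptr=3 lookahead=id remaining=[id ) $]
Step 7: shift id. Stack=[( E - id] ptr=4 lookahead=) remaining=[) $]
Step 8: reduce F->id. Stack=[( E - F] ptr=4 lookahead=) remaining=[) $]
Step 9: reduce T->F. Stack=[( E - T] ptr=4 lookahead=) remaining=[) $]
Step 10: reduce E->E - T. Stack=[( E] ptr=4 lookahead=) remaining=[) $]
Step 11: shift ). Stack=[( E )] ptr=5 lookahead=$ remaining=[$]
Step 12: reduce F->( E ). Stack=[F] ptr=5 lookahead=$ remaining=[$]
Step 13: reduce T->F. Stack=[T] ptr=5 lookahead=$ remaining=[$]
Step 14: reduce E->T. Stack=[E] ptr=5 lookahead=$ remaining=[$]
Step 15: accept. Stack=[E] ptr=5 lookahead=$ remaining=[$]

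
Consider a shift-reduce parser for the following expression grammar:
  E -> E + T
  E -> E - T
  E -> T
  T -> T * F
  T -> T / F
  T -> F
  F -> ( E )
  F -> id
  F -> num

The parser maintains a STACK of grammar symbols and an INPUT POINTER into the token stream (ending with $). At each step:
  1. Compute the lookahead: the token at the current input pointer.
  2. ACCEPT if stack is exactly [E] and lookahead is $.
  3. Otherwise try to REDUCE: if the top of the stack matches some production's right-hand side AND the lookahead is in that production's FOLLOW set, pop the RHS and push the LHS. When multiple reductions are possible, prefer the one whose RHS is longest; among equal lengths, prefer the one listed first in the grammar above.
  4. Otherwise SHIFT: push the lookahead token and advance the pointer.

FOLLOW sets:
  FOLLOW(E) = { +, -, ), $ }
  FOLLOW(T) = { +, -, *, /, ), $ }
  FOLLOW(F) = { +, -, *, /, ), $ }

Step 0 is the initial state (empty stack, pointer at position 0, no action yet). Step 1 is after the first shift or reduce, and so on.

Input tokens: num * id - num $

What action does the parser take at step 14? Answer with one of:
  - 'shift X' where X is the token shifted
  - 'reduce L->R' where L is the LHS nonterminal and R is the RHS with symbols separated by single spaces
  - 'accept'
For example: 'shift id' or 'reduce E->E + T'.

Step 1: shift num. Stack=[num] ptr=1 lookahead=* remaining=[* id - num $]
Step 2: reduce F->num. Stack=[F] ptr=1 lookahead=* remaining=[* id - num $]
Step 3: reduce T->F. Stack=[T] ptr=1 lookahead=* remaining=[* id - num $]
Step 4: shift *. Stack=[T *] ptr=2 lookahead=id remaining=[id - num $]
Step 5: shift id. Stack=[T * id] ptr=3 lookahead=- remaining=[- num $]
Step 6: reduce F->id. Stack=[T * F] ptr=3 lookahead=- remaining=[- num $]
Step 7: reduce T->T * F. Stack=[T] ptr=3 lookahead=- remaining=[- num $]
Step 8: reduce E->T. Stack=[E] ptr=3 lookahead=- remaining=[- num $]
Step 9: shift -. Stack=[E -] ptr=4 lookahead=num remaining=[num $]
Step 10: shift num. Stack=[E - num] ptr=5 lookahead=$ remaining=[$]
Step 11: reduce F->num. Stack=[E - F] ptr=5 lookahead=$ remaining=[$]
Step 12: reduce T->F. Stack=[E - T] ptr=5 lookahead=$ remaining=[$]
Step 13: reduce E->E - T. Stack=[E] ptr=5 lookahead=$ remaining=[$]
Step 14: accept. Stack=[E] ptr=5 lookahead=$ remaining=[$]

Answer: accept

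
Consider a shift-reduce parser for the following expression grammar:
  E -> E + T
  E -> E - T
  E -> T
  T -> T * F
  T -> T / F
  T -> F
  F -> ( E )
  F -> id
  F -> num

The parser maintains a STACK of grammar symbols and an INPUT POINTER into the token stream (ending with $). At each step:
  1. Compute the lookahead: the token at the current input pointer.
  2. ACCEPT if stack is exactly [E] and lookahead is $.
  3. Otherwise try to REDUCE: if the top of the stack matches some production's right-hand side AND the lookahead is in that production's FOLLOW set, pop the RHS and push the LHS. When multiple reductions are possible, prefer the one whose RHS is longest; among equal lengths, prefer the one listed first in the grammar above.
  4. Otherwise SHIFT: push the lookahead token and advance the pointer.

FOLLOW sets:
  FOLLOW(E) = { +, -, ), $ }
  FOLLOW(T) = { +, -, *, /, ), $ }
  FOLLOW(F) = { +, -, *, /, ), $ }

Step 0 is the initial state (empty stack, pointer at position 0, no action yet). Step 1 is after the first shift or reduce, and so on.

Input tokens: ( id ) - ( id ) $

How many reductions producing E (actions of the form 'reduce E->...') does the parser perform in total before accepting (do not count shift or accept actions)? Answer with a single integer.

Step 1: shift (. Stack=[(] ptr=1 lookahead=id remaining=[id ) - ( id ) $]
Step 2: shift id. Stack=[( id] ptr=2 lookahead=) remaining=[) - ( id ) $]
Step 3: reduce F->id. Stack=[( F] ptr=2 lookahead=) remaining=[) - ( id ) $]
Step 4: reduce T->F. Stack=[( T] ptr=2 lookahead=) remaining=[) - ( id ) $]
Step 5: reduce E->T. Stack=[( E] ptr=2 lookahead=) remaining=[) - ( id ) $]
Step 6: shift ). Stack=[( E )] ptr=3 lookahead=- remaining=[- ( id ) $]
Step 7: reduce F->( E ). Stack=[F] ptr=3 lookahead=- remaining=[- ( id ) $]
Step 8: reduce T->F. Stack=[T] ptr=3 lookahead=- remaining=[- ( id ) $]
Step 9: reduce E->T. Stack=[E] ptr=3 lookahead=- remaining=[- ( id ) $]
Step 10: shift -. Stack=[E -] ptr=4 lookahead=( remaining=[( id ) $]
Step 11: shift (. Stack=[E - (] ptr=5 lookahead=id remaining=[id ) $]
Step 12: shift id. Stack=[E - ( id] ptr=6 lookahead=) remaining=[) $]
Step 13: reduce F->id. Stack=[E - ( F] ptr=6 lookahead=) remaining=[) $]
Step 14: reduce T->F. Stack=[E - ( T] ptr=6 lookahead=) remaining=[) $]
Step 15: reduce E->T. Stack=[E - ( E] ptr=6 lookahead=) remaining=[) $]
Step 16: shift ). Stack=[E - ( E )] ptr=7 lookahead=$ remaining=[$]
Step 17: reduce F->( E ). Stack=[E - F] ptr=7 lookahead=$ remaining=[$]
Step 18: reduce T->F. Stack=[E - T] ptr=7 lookahead=$ remaining=[$]
Step 19: reduce E->E - T. Stack=[E] ptr=7 lookahead=$ remaining=[$]
Step 20: accept. Stack=[E] ptr=7 lookahead=$ remaining=[$]

Answer: 4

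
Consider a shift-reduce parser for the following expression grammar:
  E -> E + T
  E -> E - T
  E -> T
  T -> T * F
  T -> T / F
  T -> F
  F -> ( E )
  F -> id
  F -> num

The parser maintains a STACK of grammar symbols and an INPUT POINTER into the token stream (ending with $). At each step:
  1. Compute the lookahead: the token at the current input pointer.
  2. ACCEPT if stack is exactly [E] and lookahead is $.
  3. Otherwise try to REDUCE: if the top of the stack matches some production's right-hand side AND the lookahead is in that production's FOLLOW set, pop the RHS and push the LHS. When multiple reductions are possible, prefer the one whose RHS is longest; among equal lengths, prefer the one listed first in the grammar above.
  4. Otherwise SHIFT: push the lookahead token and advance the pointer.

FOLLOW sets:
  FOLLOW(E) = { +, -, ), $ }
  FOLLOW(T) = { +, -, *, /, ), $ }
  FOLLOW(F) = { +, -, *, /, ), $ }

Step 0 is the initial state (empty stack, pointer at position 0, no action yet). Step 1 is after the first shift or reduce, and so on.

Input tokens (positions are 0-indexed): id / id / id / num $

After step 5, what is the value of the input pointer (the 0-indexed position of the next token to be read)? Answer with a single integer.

Step 1: shift id. Stack=[id] ptr=1 lookahead=/ remaining=[/ id / id / num $]
Step 2: reduce F->id. Stack=[F] ptr=1 lookahead=/ remaining=[/ id / id / num $]
Step 3: reduce T->F. Stack=[T] ptr=1 lookahead=/ remaining=[/ id / id / num $]
Step 4: shift /. Stack=[T /] ptr=2 lookahead=id remaining=[id / id / num $]
Step 5: shift id. Stack=[T / id] ptr=3 lookahead=/ remaining=[/ id / num $]

Answer: 3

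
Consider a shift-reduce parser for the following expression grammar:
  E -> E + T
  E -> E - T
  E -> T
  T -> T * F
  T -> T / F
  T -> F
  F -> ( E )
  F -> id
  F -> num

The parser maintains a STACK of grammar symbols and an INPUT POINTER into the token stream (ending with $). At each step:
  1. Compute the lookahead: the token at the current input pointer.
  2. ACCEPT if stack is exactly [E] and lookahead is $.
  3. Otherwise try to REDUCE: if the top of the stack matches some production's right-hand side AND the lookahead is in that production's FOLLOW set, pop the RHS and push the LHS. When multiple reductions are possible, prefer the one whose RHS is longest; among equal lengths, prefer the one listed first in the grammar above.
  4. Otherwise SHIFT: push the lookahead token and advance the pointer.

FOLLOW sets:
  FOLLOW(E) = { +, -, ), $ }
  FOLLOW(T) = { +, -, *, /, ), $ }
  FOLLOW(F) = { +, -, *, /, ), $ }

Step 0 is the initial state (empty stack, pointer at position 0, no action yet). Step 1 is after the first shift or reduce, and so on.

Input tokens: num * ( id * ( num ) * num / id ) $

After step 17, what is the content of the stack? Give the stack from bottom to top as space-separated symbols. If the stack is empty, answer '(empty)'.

Answer: T * ( T

Derivation:
Step 1: shift num. Stack=[num] ptr=1 lookahead=* remaining=[* ( id * ( num ) * num / id ) $]
Step 2: reduce F->num. Stack=[F] ptr=1 lookahead=* remaining=[* ( id * ( num ) * num / id ) $]
Step 3: reduce T->F. Stack=[T] ptr=1 lookahead=* remaining=[* ( id * ( num ) * num / id ) $]
Step 4: shift *. Stack=[T *] ptr=2 lookahead=( remaining=[( id * ( num ) * num / id ) $]
Step 5: shift (. Stack=[T * (] ptr=3 lookahead=id remaining=[id * ( num ) * num / id ) $]
Step 6: shift id. Stack=[T * ( id] ptr=4 lookahead=* remaining=[* ( num ) * num / id ) $]
Step 7: reduce F->id. Stack=[T * ( F] ptr=4 lookahead=* remaining=[* ( num ) * num / id ) $]
Step 8: reduce T->F. Stack=[T * ( T] ptr=4 lookahead=* remaining=[* ( num ) * num / id ) $]
Step 9: shift *. Stack=[T * ( T *] ptr=5 lookahead=( remaining=[( num ) * num / id ) $]
Step 10: shift (. Stack=[T * ( T * (] ptr=6 lookahead=num remaining=[num ) * num / id ) $]
Step 11: shift num. Stack=[T * ( T * ( num] ptr=7 lookahead=) remaining=[) * num / id ) $]
Step 12: reduce F->num. Stack=[T * ( T * ( F] ptr=7 lookahead=) remaining=[) * num / id ) $]
Step 13: reduce T->F. Stack=[T * ( T * ( T] ptr=7 lookahead=) remaining=[) * num / id ) $]
Step 14: reduce E->T. Stack=[T * ( T * ( E] ptr=7 lookahead=) remaining=[) * num / id ) $]
Step 15: shift ). Stack=[T * ( T * ( E )] ptr=8 lookahead=* remaining=[* num / id ) $]
Step 16: reduce F->( E ). Stack=[T * ( T * F] ptr=8 lookahead=* remaining=[* num / id ) $]
Step 17: reduce T->T * F. Stack=[T * ( T] ptr=8 lookahead=* remaining=[* num / id ) $]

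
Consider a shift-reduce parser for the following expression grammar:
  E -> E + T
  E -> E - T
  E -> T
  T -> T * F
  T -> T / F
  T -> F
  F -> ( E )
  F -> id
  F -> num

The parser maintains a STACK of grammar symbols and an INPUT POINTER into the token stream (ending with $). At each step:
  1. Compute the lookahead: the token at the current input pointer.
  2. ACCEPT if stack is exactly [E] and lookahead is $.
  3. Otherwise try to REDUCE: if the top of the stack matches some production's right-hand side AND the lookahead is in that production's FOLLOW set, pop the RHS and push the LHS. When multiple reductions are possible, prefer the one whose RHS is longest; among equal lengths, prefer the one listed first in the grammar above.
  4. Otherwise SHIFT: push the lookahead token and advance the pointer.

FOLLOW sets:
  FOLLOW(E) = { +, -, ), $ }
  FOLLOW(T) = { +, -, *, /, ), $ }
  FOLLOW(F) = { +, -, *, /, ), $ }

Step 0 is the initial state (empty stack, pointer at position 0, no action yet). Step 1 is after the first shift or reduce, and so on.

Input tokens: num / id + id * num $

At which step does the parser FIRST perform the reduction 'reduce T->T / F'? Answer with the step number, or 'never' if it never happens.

Step 1: shift num. Stack=[num] ptr=1 lookahead=/ remaining=[/ id + id * num $]
Step 2: reduce F->num. Stack=[F] ptr=1 lookahead=/ remaining=[/ id + id * num $]
Step 3: reduce T->F. Stack=[T] ptr=1 lookahead=/ remaining=[/ id + id * num $]
Step 4: shift /. Stack=[T /] ptr=2 lookahead=id remaining=[id + id * num $]
Step 5: shift id. Stack=[T / id] ptr=3 lookahead=+ remaining=[+ id * num $]
Step 6: reduce F->id. Stack=[T / F] ptr=3 lookahead=+ remaining=[+ id * num $]
Step 7: reduce T->T / F. Stack=[T] ptr=3 lookahead=+ remaining=[+ id * num $]

Answer: 7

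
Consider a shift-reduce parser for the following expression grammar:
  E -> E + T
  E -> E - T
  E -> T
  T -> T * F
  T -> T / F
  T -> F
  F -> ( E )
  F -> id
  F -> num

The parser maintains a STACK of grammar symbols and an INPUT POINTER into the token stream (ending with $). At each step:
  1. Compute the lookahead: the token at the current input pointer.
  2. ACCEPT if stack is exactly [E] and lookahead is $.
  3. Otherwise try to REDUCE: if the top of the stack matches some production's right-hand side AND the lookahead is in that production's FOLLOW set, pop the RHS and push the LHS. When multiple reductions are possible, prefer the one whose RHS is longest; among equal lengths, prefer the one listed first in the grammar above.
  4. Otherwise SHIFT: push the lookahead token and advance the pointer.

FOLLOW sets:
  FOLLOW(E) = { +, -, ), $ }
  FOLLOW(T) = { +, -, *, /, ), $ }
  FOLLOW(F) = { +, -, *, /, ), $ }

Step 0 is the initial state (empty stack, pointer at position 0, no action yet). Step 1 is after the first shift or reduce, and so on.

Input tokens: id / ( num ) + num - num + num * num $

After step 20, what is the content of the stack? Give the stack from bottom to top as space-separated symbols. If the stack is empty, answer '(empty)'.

Step 1: shift id. Stack=[id] ptr=1 lookahead=/ remaining=[/ ( num ) + num - num + num * num $]
Step 2: reduce F->id. Stack=[F] ptr=1 lookahead=/ remaining=[/ ( num ) + num - num + num * num $]
Step 3: reduce T->F. Stack=[T] ptr=1 lookahead=/ remaining=[/ ( num ) + num - num + num * num $]
Step 4: shift /. Stack=[T /] ptr=2 lookahead=( remaining=[( num ) + num - num + num * num $]
Step 5: shift (. Stack=[T / (] ptr=3 lookahead=num remaining=[num ) + num - num + num * num $]
Step 6: shift num. Stack=[T / ( num] ptr=4 lookahead=) remaining=[) + num - num + num * num $]
Step 7: reduce F->num. Stack=[T / ( F] ptr=4 lookahead=) remaining=[) + num - num + num * num $]
Step 8: reduce T->F. Stack=[T / ( T] ptr=4 lookahead=) remaining=[) + num - num + num * num $]
Step 9: reduce E->T. Stack=[T / ( E] ptr=4 lookahead=) remaining=[) + num - num + num * num $]
Step 10: shift ). Stack=[T / ( E )] ptr=5 lookahead=+ remaining=[+ num - num + num * num $]
Step 11: reduce F->( E ). Stack=[T / F] ptr=5 lookahead=+ remaining=[+ num - num + num * num $]
Step 12: reduce T->T / F. Stack=[T] ptr=5 lookahead=+ remaining=[+ num - num + num * num $]
Step 13: reduce E->T. Stack=[E] ptr=5 lookahead=+ remaining=[+ num - num + num * num $]
Step 14: shift +. Stack=[E +] ptr=6 lookahead=num remaining=[num - num + num * num $]
Step 15: shift num. Stack=[E + num] ptr=7 lookahead=- remaining=[- num + num * num $]
Step 16: reduce F->num. Stack=[E + F] ptr=7 lookahead=- remaining=[- num + num * num $]
Step 17: reduce T->F. Stack=[E + T] ptr=7 lookahead=- remaining=[- num + num * num $]
Step 18: reduce E->E + T. Stack=[E] ptr=7 lookahead=- remaining=[- num + num * num $]
Step 19: shift -. Stack=[E -] ptr=8 lookahead=num remaining=[num + num * num $]
Step 20: shift num. Stack=[E - num] ptr=9 lookahead=+ remaining=[+ num * num $]

Answer: E - num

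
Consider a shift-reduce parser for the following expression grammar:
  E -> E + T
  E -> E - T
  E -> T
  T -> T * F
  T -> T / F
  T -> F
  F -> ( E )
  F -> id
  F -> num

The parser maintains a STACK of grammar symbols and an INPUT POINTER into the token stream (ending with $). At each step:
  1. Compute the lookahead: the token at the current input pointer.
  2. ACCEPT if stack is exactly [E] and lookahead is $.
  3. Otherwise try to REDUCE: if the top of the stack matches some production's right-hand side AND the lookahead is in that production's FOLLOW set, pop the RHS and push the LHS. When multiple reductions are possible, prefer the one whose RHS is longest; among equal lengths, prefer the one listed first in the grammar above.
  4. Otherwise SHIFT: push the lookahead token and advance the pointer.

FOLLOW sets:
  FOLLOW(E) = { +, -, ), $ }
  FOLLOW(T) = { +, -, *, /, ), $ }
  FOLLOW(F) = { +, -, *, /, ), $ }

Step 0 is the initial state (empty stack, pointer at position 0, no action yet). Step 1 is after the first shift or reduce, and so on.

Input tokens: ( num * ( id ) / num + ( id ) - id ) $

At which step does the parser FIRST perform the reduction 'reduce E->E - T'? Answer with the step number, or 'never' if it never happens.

Step 1: shift (. Stack=[(] ptr=1 lookahead=num remaining=[num * ( id ) / num + ( id ) - id ) $]
Step 2: shift num. Stack=[( num] ptr=2 lookahead=* remaining=[* ( id ) / num + ( id ) - id ) $]
Step 3: reduce F->num. Stack=[( F] ptr=2 lookahead=* remaining=[* ( id ) / num + ( id ) - id ) $]
Step 4: reduce T->F. Stack=[( T] ptr=2 lookahead=* remaining=[* ( id ) / num + ( id ) - id ) $]
Step 5: shift *. Stack=[( T *] ptr=3 lookahead=( remaining=[( id ) / num + ( id ) - id ) $]
Step 6: shift (. Stack=[( T * (] ptr=4 lookahead=id remaining=[id ) / num + ( id ) - id ) $]
Step 7: shift id. Stack=[( T * ( id] ptr=5 lookahead=) remaining=[) / num + ( id ) - id ) $]
Step 8: reduce F->id. Stack=[( T * ( F] ptr=5 lookahead=) remaining=[) / num + ( id ) - id ) $]
Step 9: reduce T->F. Stack=[( T * ( T] ptr=5 lookahead=) remaining=[) / num + ( id ) - id ) $]
Step 10: reduce E->T. Stack=[( T * ( E] ptr=5 lookahead=) remaining=[) / num + ( id ) - id ) $]
Step 11: shift ). Stack=[( T * ( E )] ptr=6 lookahead=/ remaining=[/ num + ( id ) - id ) $]
Step 12: reduce F->( E ). Stack=[( T * F] ptr=6 lookahead=/ remaining=[/ num + ( id ) - id ) $]
Step 13: reduce T->T * F. Stack=[( T] ptr=6 lookahead=/ remaining=[/ num + ( id ) - id ) $]
Step 14: shift /. Stack=[( T /] ptr=7 lookahead=num remaining=[num + ( id ) - id ) $]
Step 15: shift num. Stack=[( T / num] ptr=8 lookahead=+ remaining=[+ ( id ) - id ) $]
Step 16: reduce F->num. Stack=[( T / F] ptr=8 lookahead=+ remaining=[+ ( id ) - id ) $]
Step 17: reduce T->T / F. Stack=[( T] ptr=8 lookahead=+ remaining=[+ ( id ) - id ) $]
Step 18: reduce E->T. Stack=[( E] ptr=8 lookahead=+ remaining=[+ ( id ) - id ) $]
Step 19: shift +. Stack=[( E +] ptr=9 lookahead=( remaining=[( id ) - id ) $]
Step 20: shift (. Stack=[( E + (] ptr=10 lookahead=id remaining=[id ) - id ) $]
Step 21: shift id. Stack=[( E + ( id] ptr=11 lookahead=) remaining=[) - id ) $]
Step 22: reduce F->id. Stack=[( E + ( F] ptr=11 lookahead=) remaining=[) - id ) $]
Step 23: reduce T->F. Stack=[( E + ( T] ptr=11 lookahead=) remaining=[) - id ) $]
Step 24: reduce E->T. Stack=[( E + ( E] ptr=11 lookahead=) remaining=[) - id ) $]
Step 25: shift ). Stack=[( E + ( E )] ptr=12 lookahead=- remaining=[- id ) $]
Step 26: reduce F->( E ). Stack=[( E + F] ptr=12 lookahead=- remaining=[- id ) $]
Step 27: reduce T->F. Stack=[( E + T] ptr=12 lookahead=- remaining=[- id ) $]
Step 28: reduce E->E + T. Stack=[( E] ptr=12 lookahead=- remaining=[- id ) $]
Step 29: shift -. Stack=[( E -] ptr=13 lookahead=id remaining=[id ) $]
Step 30: shift id. Stack=[( E - id] ptr=14 lookahead=) remaining=[) $]
Step 31: reduce F->id. Stack=[( E - F] ptr=14 lookahead=) remaining=[) $]
Step 32: reduce T->F. Stack=[( E - T] ptr=14 lookahead=) remaining=[) $]
Step 33: reduce E->E - T. Stack=[( E] ptr=14 lookahead=) remaining=[) $]

Answer: 33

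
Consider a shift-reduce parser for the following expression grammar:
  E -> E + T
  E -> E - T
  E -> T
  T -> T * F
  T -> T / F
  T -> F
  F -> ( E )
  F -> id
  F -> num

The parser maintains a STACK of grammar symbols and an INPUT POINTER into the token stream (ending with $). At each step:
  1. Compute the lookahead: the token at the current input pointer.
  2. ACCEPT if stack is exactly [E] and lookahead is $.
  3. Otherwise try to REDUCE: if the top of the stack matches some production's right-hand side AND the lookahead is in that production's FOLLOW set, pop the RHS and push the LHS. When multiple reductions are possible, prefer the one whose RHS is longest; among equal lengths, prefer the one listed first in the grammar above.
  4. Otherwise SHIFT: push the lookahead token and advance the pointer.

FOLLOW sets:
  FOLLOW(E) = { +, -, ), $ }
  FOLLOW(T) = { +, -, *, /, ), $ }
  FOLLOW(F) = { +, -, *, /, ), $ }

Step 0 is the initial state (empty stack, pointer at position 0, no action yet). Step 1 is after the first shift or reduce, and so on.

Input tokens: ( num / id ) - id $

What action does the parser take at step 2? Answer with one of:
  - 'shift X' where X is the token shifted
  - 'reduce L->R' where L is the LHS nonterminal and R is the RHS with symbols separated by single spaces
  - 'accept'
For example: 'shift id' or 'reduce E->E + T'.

Answer: shift num

Derivation:
Step 1: shift (. Stack=[(] ptr=1 lookahead=num remaining=[num / id ) - id $]
Step 2: shift num. Stack=[( num] ptr=2 lookahead=/ remaining=[/ id ) - id $]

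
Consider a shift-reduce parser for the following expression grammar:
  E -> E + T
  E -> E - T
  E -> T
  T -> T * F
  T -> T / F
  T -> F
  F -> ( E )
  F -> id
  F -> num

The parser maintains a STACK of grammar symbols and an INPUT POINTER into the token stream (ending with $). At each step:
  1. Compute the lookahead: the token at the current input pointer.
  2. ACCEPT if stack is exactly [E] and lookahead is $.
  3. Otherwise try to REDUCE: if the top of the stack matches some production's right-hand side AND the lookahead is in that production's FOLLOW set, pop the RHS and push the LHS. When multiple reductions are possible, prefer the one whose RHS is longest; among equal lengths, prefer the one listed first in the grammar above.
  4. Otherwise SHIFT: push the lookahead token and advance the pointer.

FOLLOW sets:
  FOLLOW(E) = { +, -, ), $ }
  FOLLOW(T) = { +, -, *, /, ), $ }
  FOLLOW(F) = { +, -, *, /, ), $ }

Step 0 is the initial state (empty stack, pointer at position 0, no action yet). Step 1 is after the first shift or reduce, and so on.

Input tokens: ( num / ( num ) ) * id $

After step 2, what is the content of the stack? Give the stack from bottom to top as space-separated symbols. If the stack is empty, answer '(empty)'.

Step 1: shift (. Stack=[(] ptr=1 lookahead=num remaining=[num / ( num ) ) * id $]
Step 2: shift num. Stack=[( num] ptr=2 lookahead=/ remaining=[/ ( num ) ) * id $]

Answer: ( num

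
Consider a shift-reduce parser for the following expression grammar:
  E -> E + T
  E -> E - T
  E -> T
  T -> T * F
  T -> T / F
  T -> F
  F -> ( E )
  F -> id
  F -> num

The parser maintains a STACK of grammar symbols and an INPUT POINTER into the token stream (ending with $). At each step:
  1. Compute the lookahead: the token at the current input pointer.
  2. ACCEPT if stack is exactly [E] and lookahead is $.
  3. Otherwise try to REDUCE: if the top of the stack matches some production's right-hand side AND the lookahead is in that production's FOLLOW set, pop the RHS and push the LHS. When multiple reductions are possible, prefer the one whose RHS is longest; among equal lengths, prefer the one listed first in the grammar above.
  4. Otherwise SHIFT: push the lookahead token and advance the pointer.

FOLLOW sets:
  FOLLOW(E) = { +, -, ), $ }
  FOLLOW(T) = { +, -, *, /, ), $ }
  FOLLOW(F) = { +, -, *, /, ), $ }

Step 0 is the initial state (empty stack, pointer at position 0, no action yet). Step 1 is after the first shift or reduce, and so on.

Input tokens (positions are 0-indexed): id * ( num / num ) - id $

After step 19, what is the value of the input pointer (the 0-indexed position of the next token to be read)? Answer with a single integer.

Answer: 9

Derivation:
Step 1: shift id. Stack=[id] ptr=1 lookahead=* remaining=[* ( num / num ) - id $]
Step 2: reduce F->id. Stack=[F] ptr=1 lookahead=* remaining=[* ( num / num ) - id $]
Step 3: reduce T->F. Stack=[T] ptr=1 lookahead=* remaining=[* ( num / num ) - id $]
Step 4: shift *. Stack=[T *] ptr=2 lookahead=( remaining=[( num / num ) - id $]
Step 5: shift (. Stack=[T * (] ptr=3 lookahead=num remaining=[num / num ) - id $]
Step 6: shift num. Stack=[T * ( num] ptr=4 lookahead=/ remaining=[/ num ) - id $]
Step 7: reduce F->num. Stack=[T * ( F] ptr=4 lookahead=/ remaining=[/ num ) - id $]
Step 8: reduce T->F. Stack=[T * ( T] ptr=4 lookahead=/ remaining=[/ num ) - id $]
Step 9: shift /. Stack=[T * ( T /] ptr=5 lookahead=num remaining=[num ) - id $]
Step 10: shift num. Stack=[T * ( T / num] ptr=6 lookahead=) remaining=[) - id $]
Step 11: reduce F->num. Stack=[T * ( T / F] ptr=6 lookahead=) remaining=[) - id $]
Step 12: reduce T->T / F. Stack=[T * ( T] ptr=6 lookahead=) remaining=[) - id $]
Step 13: reduce E->T. Stack=[T * ( E] ptr=6 lookahead=) remaining=[) - id $]
Step 14: shift ). Stack=[T * ( E )] ptr=7 lookahead=- remaining=[- id $]
Step 15: reduce F->( E ). Stack=[T * F] ptr=7 lookahead=- remaining=[- id $]
Step 16: reduce T->T * F. Stack=[T] ptr=7 lookahead=- remaining=[- id $]
Step 17: reduce E->T. Stack=[E] ptr=7 lookahead=- remaining=[- id $]
Step 18: shift -. Stack=[E -] ptr=8 lookahead=id remaining=[id $]
Step 19: shift id. Stack=[E - id] ptr=9 lookahead=$ remaining=[$]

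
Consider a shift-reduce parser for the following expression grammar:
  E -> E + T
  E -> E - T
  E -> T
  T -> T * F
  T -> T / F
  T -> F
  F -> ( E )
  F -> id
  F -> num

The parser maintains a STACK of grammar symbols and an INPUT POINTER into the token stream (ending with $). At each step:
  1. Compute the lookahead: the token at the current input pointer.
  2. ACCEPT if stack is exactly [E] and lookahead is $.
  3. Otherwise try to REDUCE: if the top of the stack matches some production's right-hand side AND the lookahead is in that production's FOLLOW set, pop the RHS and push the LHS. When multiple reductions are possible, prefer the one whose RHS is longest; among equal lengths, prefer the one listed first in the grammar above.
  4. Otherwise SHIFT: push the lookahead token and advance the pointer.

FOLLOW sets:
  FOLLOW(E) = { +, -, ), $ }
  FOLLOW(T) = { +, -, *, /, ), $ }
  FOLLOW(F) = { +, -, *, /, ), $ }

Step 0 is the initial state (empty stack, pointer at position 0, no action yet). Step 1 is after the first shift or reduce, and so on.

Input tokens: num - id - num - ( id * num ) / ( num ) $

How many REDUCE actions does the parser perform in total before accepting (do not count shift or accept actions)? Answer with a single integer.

Answer: 22

Derivation:
Step 1: shift num. Stack=[num] ptr=1 lookahead=- remaining=[- id - num - ( id * num ) / ( num ) $]
Step 2: reduce F->num. Stack=[F] ptr=1 lookahead=- remaining=[- id - num - ( id * num ) / ( num ) $]
Step 3: reduce T->F. Stack=[T] ptr=1 lookahead=- remaining=[- id - num - ( id * num ) / ( num ) $]
Step 4: reduce E->T. Stack=[E] ptr=1 lookahead=- remaining=[- id - num - ( id * num ) / ( num ) $]
Step 5: shift -. Stack=[E -] ptr=2 lookahead=id remaining=[id - num - ( id * num ) / ( num ) $]
Step 6: shift id. Stack=[E - id] ptr=3 lookahead=- remaining=[- num - ( id * num ) / ( num ) $]
Step 7: reduce F->id. Stack=[E - F] ptr=3 lookahead=- remaining=[- num - ( id * num ) / ( num ) $]
Step 8: reduce T->F. Stack=[E - T] ptr=3 lookahead=- remaining=[- num - ( id * num ) / ( num ) $]
Step 9: reduce E->E - T. Stack=[E] ptr=3 lookahead=- remaining=[- num - ( id * num ) / ( num ) $]
Step 10: shift -. Stack=[E -] ptr=4 lookahead=num remaining=[num - ( id * num ) / ( num ) $]
Step 11: shift num. Stack=[E - num] ptr=5 lookahead=- remaining=[- ( id * num ) / ( num ) $]
Step 12: reduce F->num. Stack=[E - F] ptr=5 lookahead=- remaining=[- ( id * num ) / ( num ) $]
Step 13: reduce T->F. Stack=[E - T] ptr=5 lookahead=- remaining=[- ( id * num ) / ( num ) $]
Step 14: reduce E->E - T. Stack=[E] ptr=5 lookahead=- remaining=[- ( id * num ) / ( num ) $]
Step 15: shift -. Stack=[E -] ptr=6 lookahead=( remaining=[( id * num ) / ( num ) $]
Step 16: shift (. Stack=[E - (] ptr=7 lookahead=id remaining=[id * num ) / ( num ) $]
Step 17: shift id. Stack=[E - ( id] ptr=8 lookahead=* remaining=[* num ) / ( num ) $]
Step 18: reduce F->id. Stack=[E - ( F] ptr=8 lookahead=* remaining=[* num ) / ( num ) $]
Step 19: reduce T->F. Stack=[E - ( T] ptr=8 lookahead=* remaining=[* num ) / ( num ) $]
Step 20: shift *. Stack=[E - ( T *] ptr=9 lookahead=num remaining=[num ) / ( num ) $]
Step 21: shift num. Stack=[E - ( T * num] ptr=10 lookahead=) remaining=[) / ( num ) $]
Step 22: reduce F->num. Stack=[E - ( T * F] ptr=10 lookahead=) remaining=[) / ( num ) $]
Step 23: reduce T->T * F. Stack=[E - ( T] ptr=10 lookahead=) remaining=[) / ( num ) $]
Step 24: reduce E->T. Stack=[E - ( E] ptr=10 lookahead=) remaining=[) / ( num ) $]
Step 25: shift ). Stack=[E - ( E )] ptr=11 lookahead=/ remaining=[/ ( num ) $]
Step 26: reduce F->( E ). Stack=[E - F] ptr=11 lookahead=/ remaining=[/ ( num ) $]
Step 27: reduce T->F. Stack=[E - T] ptr=11 lookahead=/ remaining=[/ ( num ) $]
Step 28: shift /. Stack=[E - T /] ptr=12 lookahead=( remaining=[( num ) $]
Step 29: shift (. Stack=[E - T / (] ptr=13 lookahead=num remaining=[num ) $]
Step 30: shift num. Stack=[E - T / ( num] ptr=14 lookahead=) remaining=[) $]
Step 31: reduce F->num. Stack=[E - T / ( F] ptr=14 lookahead=) remaining=[) $]
Step 32: reduce T->F. Stack=[E - T / ( T] ptr=14 lookahead=) remaining=[) $]
Step 33: reduce E->T. Stack=[E - T / ( E] ptr=14 lookahead=) remaining=[) $]
Step 34: shift ). Stack=[E - T / ( E )] ptr=15 lookahead=$ remaining=[$]
Step 35: reduce F->( E ). Stack=[E - T / F] ptr=15 lookahead=$ remaining=[$]
Step 36: reduce T->T / F. Stack=[E - T] ptr=15 lookahead=$ remaining=[$]
Step 37: reduce E->E - T. Stack=[E] ptr=15 lookahead=$ remaining=[$]
Step 38: accept. Stack=[E] ptr=15 lookahead=$ remaining=[$]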